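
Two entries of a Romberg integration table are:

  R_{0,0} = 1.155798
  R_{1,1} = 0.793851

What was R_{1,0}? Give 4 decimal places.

From R_{1,1} = (4·R_{1,0} − R_{0,0})/3, solve for R_{1,0}:
4·R_{1,0} = 3·0.793851 + 1.155798 = 3.537351
R_{1,0} = 0.884338

0.8843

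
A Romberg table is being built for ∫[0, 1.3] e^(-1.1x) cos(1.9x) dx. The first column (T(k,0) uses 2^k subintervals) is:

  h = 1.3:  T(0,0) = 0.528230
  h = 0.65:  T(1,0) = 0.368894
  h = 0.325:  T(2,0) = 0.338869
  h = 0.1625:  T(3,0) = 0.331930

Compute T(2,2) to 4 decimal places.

Richardson extrapolation on the trapezoidal column (denominator 4−1=3):
T(1,1) = 0.368894 + (0.368894 − 0.528230)/3 = 0.315782
T(2,1) = (4·0.338869 − 0.368894) / 3 = 0.328861
T(2,2) = (16·0.328861 − 0.315782) / 15 = 0.329733

0.3297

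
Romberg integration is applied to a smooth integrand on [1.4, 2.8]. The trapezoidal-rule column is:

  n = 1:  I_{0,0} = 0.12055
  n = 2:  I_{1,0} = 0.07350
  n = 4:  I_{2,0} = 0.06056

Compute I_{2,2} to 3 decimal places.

I_{1,1} = (4·0.07350 − 0.12055) / 3 = 0.05782
I_{2,1} = 0.06056 + (0.06056 − 0.07350)/3 = 0.05625
I_{2,2} = (16·0.05625 − 0.05782) / 15 = 0.05615

0.056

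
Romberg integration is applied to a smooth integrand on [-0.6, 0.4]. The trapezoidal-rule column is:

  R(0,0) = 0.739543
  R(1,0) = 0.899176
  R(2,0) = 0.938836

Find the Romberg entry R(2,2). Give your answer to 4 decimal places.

R(1,1) = (4·0.899176 − 0.739543) / 3 = 0.952387
R(2,1) = (4·0.938836 − 0.899176) / 3 = 0.952056
R(2,2) = (16·0.952056 − 0.952387) / 15 = 0.952034

0.9520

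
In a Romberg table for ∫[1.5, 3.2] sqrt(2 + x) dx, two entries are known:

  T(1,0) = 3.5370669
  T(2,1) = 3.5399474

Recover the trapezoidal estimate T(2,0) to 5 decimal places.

From T(2,1) = (4·T(2,0) − T(1,0))/3, solve for T(2,0):
4·T(2,0) = 3·3.5399474 + 3.5370669 = 14.1569091
T(2,0) = 3.5392273

3.53923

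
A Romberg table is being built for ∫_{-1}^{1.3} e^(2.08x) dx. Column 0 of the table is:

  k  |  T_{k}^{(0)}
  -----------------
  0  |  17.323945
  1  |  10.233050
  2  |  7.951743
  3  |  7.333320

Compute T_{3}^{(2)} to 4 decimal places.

T_{2}^{(1)} = (4·7.951743 − 10.233050) / 3 = 7.191307
T_{3}^{(1)} = (4·7.333320 − 7.951743) / 3 = 7.127179
T_{3}^{(2)} = 7.127179 + (7.127179 − 7.191307)/15 = 7.122904
(Column j=1 coincides with Simpson's rule on the same nodes.)

7.1229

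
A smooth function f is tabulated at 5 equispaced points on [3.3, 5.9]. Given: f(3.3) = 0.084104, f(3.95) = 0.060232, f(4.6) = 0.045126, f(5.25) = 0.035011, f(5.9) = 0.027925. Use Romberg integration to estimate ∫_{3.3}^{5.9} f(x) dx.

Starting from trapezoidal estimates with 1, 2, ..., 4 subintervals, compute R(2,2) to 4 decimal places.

R(0,0) (trapezoid, 1 panel, h=2.6000): 0.145638
R(1,0) (trapezoid, 2 panels, h=1.3000): 0.131483
R(2,0) (trapezoid, 4 panels, h=0.6500): 0.127649
R(1,1) = 0.131483 + (0.131483 − 0.145638)/3 = 0.126765
R(2,1) = 0.127649 + (0.127649 − 0.131483)/3 = 0.126371
R(2,2) = 0.126371 + (0.126371 − 0.126765)/15 = 0.126345

0.1263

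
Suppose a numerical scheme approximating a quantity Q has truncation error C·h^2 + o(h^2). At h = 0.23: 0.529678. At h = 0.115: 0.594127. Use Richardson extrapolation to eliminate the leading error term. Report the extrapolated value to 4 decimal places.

0.6156

The leading error scales as h^2; refining by a factor of 2 reduces it by 2^2 = 4.
Extrapolated value = (4·A(h/2) − A(h)) / (4 − 1)
= (4·0.594127 − 0.529678) / 3
= 1.846830 / 3 = 0.615610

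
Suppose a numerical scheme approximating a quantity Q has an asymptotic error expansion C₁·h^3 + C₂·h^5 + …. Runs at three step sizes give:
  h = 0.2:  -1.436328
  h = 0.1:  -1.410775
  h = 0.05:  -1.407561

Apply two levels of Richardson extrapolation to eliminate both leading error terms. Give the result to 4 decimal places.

-1.4071

First eliminate the h^3 term (factor 2^3 = 8):
  B₁ = (8·(-1.410775) − (-1.436328))/7 = -1.407125
  B₂ = (8·(-1.407561) − (-1.410775))/7 = -1.407102
Then eliminate the h^5 term (factor 2^5 = 32):
  (32·(-1.407102) − (-1.407125))/31 = -1.407101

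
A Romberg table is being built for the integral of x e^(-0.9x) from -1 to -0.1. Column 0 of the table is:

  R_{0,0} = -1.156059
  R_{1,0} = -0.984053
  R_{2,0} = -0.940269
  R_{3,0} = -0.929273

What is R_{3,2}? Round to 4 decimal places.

R_{2,1} = (4·(-0.940269) − (-0.984053)) / 3 = -0.925674
R_{3,1} = (4·(-0.929273) − (-0.940269)) / 3 = -0.925608
R_{3,2} = (16·(-0.925608) − (-0.925674)) / 15 = -0.925604
(Column j=1 coincides with Simpson's rule on the same nodes.)

-0.9256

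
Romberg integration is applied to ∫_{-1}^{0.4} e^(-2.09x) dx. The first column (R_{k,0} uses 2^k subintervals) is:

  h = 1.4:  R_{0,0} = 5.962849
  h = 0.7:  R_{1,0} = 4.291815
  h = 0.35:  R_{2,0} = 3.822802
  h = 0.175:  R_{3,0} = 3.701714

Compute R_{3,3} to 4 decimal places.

R_{1,1} = (4·4.291815 − 5.962849) / 3 = 3.734804
R_{2,1} = 3.822802 + (3.822802 − 4.291815)/3 = 3.666464
R_{3,1} = 3.701714 + (3.701714 − 3.822802)/3 = 3.661351
R_{2,2} = (16·3.666464 − 3.734804) / 15 = 3.661908
R_{3,2} = (16·3.661351 − 3.666464) / 15 = 3.661010
R_{3,3} = (64·3.661010 − 3.661908) / 63 = 3.660996
(Column j=1 coincides with Simpson's rule on the same nodes.)

3.6610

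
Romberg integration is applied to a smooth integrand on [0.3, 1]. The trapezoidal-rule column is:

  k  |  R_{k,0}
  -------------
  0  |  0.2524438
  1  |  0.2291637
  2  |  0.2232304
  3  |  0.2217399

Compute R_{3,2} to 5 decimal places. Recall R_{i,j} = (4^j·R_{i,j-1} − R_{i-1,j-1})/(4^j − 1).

0.22124

R_{2,1} = (4·0.2232304 − 0.2291637) / 3 = 0.2212526
R_{3,1} = 0.2217399 + (0.2217399 − 0.2232304)/3 = 0.2212431
R_{3,2} = 0.2212431 + (0.2212431 − 0.2212526)/15 = 0.2212425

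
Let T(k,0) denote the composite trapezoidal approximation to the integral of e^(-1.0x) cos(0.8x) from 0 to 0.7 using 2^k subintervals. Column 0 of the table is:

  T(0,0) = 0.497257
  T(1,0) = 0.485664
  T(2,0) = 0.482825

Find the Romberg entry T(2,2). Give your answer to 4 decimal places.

0.4819

Richardson extrapolation on the trapezoidal column (denominator 4−1=3):
T(1,1) = 0.485664 + (0.485664 − 0.497257)/3 = 0.481800
T(2,1) = 0.482825 + (0.482825 − 0.485664)/3 = 0.481879
T(2,2) = 0.481879 + (0.481879 − 0.481800)/15 = 0.481884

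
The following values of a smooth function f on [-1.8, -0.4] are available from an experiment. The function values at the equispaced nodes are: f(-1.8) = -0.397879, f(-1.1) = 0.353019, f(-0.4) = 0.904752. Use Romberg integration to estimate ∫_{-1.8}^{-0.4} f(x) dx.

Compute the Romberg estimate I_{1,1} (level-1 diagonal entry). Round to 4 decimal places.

0.4478

I_{0,0} (trapezoid, 1 panel, h=1.4000): 0.354811
I_{1,0} (trapezoid, 2 panels, h=0.7000): 0.424519
I_{1,1} = 0.424519 + (0.424519 − 0.354811)/3 = 0.447755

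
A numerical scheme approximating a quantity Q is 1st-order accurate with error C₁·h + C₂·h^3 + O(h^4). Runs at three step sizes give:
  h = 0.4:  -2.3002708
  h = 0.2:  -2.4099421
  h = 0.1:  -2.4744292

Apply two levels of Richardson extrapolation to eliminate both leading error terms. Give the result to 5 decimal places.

First eliminate the h term (factor 2^1 = 2):
  B₁ = (2·(-2.4099421) − (-2.3002708))/1 = -2.5196134
  B₂ = (2·(-2.4744292) − (-2.4099421))/1 = -2.5389163
Then eliminate the h^3 term (factor 2^3 = 8):
  (8·(-2.5389163) − (-2.5196134))/7 = -2.5416739

-2.54167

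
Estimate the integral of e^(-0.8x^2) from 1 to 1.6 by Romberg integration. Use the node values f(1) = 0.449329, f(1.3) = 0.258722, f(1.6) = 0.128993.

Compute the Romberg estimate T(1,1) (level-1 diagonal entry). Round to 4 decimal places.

0.1613

T(0,0) (trapezoid, 1 panel, h=0.6000): 0.173497
T(1,0) (trapezoid, 2 panels, h=0.3000): 0.164365
T(1,1) = 0.164365 + (0.164365 − 0.173497)/3 = 0.161321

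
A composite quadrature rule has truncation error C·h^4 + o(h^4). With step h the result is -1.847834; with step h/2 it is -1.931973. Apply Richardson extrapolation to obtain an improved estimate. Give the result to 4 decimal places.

The leading error scales as h^4; refining by a factor of 2 reduces it by 2^4 = 16.
Extrapolated value = (16·A(h/2) − A(h)) / (16 − 1)
= (16·(-1.931973) − (-1.847834)) / 15
= -29.063734 / 15 = -1.937582

-1.9376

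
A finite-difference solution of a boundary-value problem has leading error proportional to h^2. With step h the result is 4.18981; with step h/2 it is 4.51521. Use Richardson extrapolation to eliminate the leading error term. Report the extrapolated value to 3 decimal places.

4.624

The leading error scales as h^2; refining by a factor of 2 reduces it by 2^2 = 4.
Extrapolated value = (4·A(h/2) − A(h)) / (4 − 1)
= (4·4.51521 − 4.18981) / 3
= 13.87103 / 3 = 4.62368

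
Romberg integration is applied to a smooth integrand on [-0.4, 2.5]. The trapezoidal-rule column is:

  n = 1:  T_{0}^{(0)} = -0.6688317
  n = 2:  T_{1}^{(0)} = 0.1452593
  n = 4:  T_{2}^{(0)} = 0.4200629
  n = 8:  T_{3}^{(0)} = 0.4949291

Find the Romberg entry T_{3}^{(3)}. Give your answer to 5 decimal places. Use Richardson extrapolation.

T_{1}^{(1)} = 0.1452593 + (0.1452593 − (-0.6688317))/3 = 0.4166230
T_{2}^{(1)} = 0.4200629 + (0.4200629 − 0.1452593)/3 = 0.5116641
T_{3}^{(1)} = (4·0.4949291 − 0.4200629) / 3 = 0.5198845
T_{2}^{(2)} = 0.5116641 + (0.5116641 − 0.4166230)/15 = 0.5180002
T_{3}^{(2)} = 0.5198845 + (0.5198845 − 0.5116641)/15 = 0.5204325
T_{3}^{(3)} = 0.5204325 + (0.5204325 − 0.5180002)/63 = 0.5204711

0.52047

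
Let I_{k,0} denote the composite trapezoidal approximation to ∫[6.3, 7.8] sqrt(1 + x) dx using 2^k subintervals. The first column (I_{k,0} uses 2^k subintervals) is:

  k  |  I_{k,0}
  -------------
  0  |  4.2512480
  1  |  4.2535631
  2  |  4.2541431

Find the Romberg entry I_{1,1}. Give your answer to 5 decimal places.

Richardson extrapolation on the trapezoidal column (denominator 4−1=3):
I_{1,1} = (4·4.2535631 − 4.2512480) / 3 = 4.2543348
(Column j=1 coincides with Simpson's rule on the same nodes.)

4.25433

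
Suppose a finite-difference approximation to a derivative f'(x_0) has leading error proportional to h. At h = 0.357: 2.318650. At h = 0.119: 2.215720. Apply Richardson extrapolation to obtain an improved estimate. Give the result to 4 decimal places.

2.1643

Extrapolated value = (3·A(h/3) − A(h)) / (3 − 1)
= (3·2.215720 − 2.318650) / 2
= 4.328510 / 2 = 2.164255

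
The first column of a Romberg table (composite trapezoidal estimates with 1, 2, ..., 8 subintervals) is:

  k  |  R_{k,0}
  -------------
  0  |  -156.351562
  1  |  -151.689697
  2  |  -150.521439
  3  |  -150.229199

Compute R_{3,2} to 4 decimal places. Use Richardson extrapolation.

-150.1318

R_{2,1} = -150.521439 + (-150.521439 − (-151.689697))/3 = -150.132020
R_{3,1} = (4·(-150.229199) − (-150.521439)) / 3 = -150.131786
R_{3,2} = (16·(-150.131786) − (-150.132020)) / 15 = -150.131770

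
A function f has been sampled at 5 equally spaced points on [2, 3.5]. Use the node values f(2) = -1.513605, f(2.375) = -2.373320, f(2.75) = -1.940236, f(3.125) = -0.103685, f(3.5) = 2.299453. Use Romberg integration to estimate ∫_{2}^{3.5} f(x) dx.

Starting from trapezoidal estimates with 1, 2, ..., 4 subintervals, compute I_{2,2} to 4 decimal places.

I_{0,0} (trapezoid, 1 panel, h=1.5000): 0.589386
I_{1,0} (trapezoid, 2 panels, h=0.7500): -1.160484
I_{2,0} (trapezoid, 4 panels, h=0.3750): -1.509119
I_{1,1} = -1.160484 + (-1.160484 − 0.589386)/3 = -1.743774
I_{2,1} = -1.509119 + (-1.509119 − (-1.160484))/3 = -1.625331
I_{2,2} = -1.625331 + (-1.625331 − (-1.743774))/15 = -1.617435

-1.6174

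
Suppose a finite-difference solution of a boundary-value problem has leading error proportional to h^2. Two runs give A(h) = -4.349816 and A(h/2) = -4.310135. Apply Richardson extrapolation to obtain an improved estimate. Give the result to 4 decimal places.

-4.2969

Extrapolated value = (4·A(h/2) − A(h)) / (4 − 1)
= (4·(-4.310135) − (-4.349816)) / 3
= -12.890724 / 3 = -4.296908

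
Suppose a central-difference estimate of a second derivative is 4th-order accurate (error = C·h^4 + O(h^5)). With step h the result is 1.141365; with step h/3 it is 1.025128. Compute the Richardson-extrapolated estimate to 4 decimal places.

The leading error scales as h^4; refining by a factor of 3 reduces it by 3^4 = 81.
Extrapolated value = (81·A(h/3) − A(h)) / (81 − 1)
= (81·1.025128 − 1.141365) / 80
= 81.894003 / 80 = 1.023675

1.0237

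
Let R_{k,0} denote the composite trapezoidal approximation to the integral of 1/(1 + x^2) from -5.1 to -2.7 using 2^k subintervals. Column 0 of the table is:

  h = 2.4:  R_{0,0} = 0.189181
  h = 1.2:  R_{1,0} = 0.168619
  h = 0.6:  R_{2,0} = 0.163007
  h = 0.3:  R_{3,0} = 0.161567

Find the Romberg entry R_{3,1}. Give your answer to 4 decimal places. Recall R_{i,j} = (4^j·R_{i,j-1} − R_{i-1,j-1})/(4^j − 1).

R_{3,1} = (4·0.161567 − 0.163007) / 3 = 0.161087

0.1611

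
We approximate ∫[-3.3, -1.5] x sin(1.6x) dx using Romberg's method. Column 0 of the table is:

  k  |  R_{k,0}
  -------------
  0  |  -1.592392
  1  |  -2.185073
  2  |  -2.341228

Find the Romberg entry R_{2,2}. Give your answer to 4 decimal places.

Richardson extrapolation on the trapezoidal column (denominator 4−1=3):
R_{1,1} = (4·(-2.185073) − (-1.592392)) / 3 = -2.382633
R_{2,1} = (4·(-2.341228) − (-2.185073)) / 3 = -2.393280
R_{2,2} = -2.393280 + (-2.393280 − (-2.382633))/15 = -2.393990
(Column j=1 coincides with Simpson's rule on the same nodes.)

-2.3940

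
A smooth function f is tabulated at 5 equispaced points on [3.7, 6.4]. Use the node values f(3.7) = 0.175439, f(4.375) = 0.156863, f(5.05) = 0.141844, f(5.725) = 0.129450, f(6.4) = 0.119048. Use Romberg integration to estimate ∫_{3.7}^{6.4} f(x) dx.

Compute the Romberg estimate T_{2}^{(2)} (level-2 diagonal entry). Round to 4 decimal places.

0.3878

T_{0}^{(0)} (trapezoid, 1 panel, h=2.7000): 0.397557
T_{1}^{(0)} (trapezoid, 2 panels, h=1.3500): 0.390268
T_{2}^{(0)} (trapezoid, 4 panels, h=0.6750): 0.388395
T_{1}^{(1)} = 0.390268 + (0.390268 − 0.397557)/3 = 0.387838
T_{2}^{(1)} = 0.388395 + (0.388395 − 0.390268)/3 = 0.387771
T_{2}^{(2)} = 0.387771 + (0.387771 − 0.387838)/15 = 0.387767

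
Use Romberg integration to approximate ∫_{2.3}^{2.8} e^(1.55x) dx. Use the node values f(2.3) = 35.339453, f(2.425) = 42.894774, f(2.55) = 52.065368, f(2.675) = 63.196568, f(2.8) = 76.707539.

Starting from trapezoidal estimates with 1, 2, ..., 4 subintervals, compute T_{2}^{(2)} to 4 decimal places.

26.6891

T_{0}^{(0)} (trapezoid, 1 panel, h=0.5000): 28.011748
T_{1}^{(0)} (trapezoid, 2 panels, h=0.2500): 27.022216
T_{2}^{(0)} (trapezoid, 4 panels, h=0.1250): 26.772526
T_{1}^{(1)} = 27.022216 + (27.022216 − 28.011748)/3 = 26.692372
T_{2}^{(1)} = 26.772526 + (26.772526 − 27.022216)/3 = 26.689296
T_{2}^{(2)} = 26.689296 + (26.689296 − 26.692372)/15 = 26.689091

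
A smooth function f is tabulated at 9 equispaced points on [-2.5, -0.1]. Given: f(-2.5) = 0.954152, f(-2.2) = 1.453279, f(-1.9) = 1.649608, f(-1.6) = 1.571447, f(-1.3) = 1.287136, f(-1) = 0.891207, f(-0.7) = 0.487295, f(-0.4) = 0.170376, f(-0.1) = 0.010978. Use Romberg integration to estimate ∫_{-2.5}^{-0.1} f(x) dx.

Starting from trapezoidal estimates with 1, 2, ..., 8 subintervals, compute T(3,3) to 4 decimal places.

2.4157

T(0,0) (trapezoid, 1 panel, h=2.4000): 1.158156
T(1,0) (trapezoid, 2 panels, h=1.2000): 2.123641
T(2,0) (trapezoid, 4 panels, h=0.6000): 2.343962
T(3,0) (trapezoid, 8 panels, h=0.3000): 2.397874
T(1,1) = 2.123641 + (2.123641 − 1.158156)/3 = 2.445469
T(2,1) = 2.343962 + (2.343962 − 2.123641)/3 = 2.417402
T(3,1) = 2.397874 + (2.397874 − 2.343962)/3 = 2.415845
T(2,2) = 2.417402 + (2.417402 − 2.445469)/15 = 2.415531
T(3,2) = 2.415845 + (2.415845 − 2.417402)/15 = 2.415741
T(3,3) = 2.415741 + (2.415741 − 2.415531)/63 = 2.415744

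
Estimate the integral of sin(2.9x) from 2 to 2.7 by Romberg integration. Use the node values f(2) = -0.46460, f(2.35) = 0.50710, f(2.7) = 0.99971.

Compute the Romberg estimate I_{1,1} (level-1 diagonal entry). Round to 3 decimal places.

0.299

I_{0,0} (trapezoid, 1 panel, h=0.7000): 0.18729
I_{1,0} (trapezoid, 2 panels, h=0.3500): 0.27113
I_{1,1} = 0.27113 + (0.27113 − 0.18729)/3 = 0.29908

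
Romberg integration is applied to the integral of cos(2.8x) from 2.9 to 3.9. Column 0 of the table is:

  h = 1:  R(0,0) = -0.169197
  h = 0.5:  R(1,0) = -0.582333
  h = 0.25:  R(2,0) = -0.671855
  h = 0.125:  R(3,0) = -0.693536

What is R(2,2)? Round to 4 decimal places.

-0.7005

R(1,1) = -0.582333 + (-0.582333 − (-0.169197))/3 = -0.720045
R(2,1) = -0.671855 + (-0.671855 − (-0.582333))/3 = -0.701696
R(2,2) = -0.701696 + (-0.701696 − (-0.720045))/15 = -0.700473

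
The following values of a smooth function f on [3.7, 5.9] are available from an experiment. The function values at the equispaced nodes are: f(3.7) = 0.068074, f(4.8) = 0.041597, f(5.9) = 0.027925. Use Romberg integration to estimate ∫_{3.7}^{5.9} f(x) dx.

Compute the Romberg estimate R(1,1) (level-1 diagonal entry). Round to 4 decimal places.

0.0962

R(0,0) (trapezoid, 1 panel, h=2.2000): 0.105599
R(1,0) (trapezoid, 2 panels, h=1.1000): 0.098556
R(1,1) = 0.098556 + (0.098556 − 0.105599)/3 = 0.096208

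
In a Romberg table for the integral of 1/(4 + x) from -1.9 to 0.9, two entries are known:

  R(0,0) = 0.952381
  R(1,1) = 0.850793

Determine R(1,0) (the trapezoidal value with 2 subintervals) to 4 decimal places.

From R(1,1) = (4·R(1,0) − R(0,0))/3, solve for R(1,0):
4·R(1,0) = 3·0.850793 + 0.952381 = 3.504760
R(1,0) = 0.876190

0.8762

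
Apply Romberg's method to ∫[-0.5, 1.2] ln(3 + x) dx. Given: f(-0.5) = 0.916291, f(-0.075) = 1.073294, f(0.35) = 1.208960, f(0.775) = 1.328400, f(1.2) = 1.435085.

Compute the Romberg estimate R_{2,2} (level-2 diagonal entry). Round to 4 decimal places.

R_{0,0} (trapezoid, 1 panel, h=1.7000): 1.998670
R_{1,0} (trapezoid, 2 panels, h=0.8500): 2.026951
R_{2,0} (trapezoid, 4 panels, h=0.4250): 2.034195
R_{1,1} = 2.026951 + (2.026951 − 1.998670)/3 = 2.036378
R_{2,1} = 2.034195 + (2.034195 − 2.026951)/3 = 2.036610
R_{2,2} = 2.036610 + (2.036610 − 2.036378)/15 = 2.036625

2.0366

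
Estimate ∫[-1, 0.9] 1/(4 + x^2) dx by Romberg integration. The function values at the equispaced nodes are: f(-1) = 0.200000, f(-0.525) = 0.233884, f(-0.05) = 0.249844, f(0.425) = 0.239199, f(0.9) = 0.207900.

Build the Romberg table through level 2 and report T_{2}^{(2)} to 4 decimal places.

0.4432

T_{0}^{(0)} (trapezoid, 1 panel, h=1.9000): 0.387505
T_{1}^{(0)} (trapezoid, 2 panels, h=0.9500): 0.431104
T_{2}^{(0)} (trapezoid, 4 panels, h=0.4750): 0.440267
T_{1}^{(1)} = 0.431104 + (0.431104 − 0.387505)/3 = 0.445637
T_{2}^{(1)} = 0.440267 + (0.440267 − 0.431104)/3 = 0.443321
T_{2}^{(2)} = 0.443321 + (0.443321 − 0.445637)/15 = 0.443167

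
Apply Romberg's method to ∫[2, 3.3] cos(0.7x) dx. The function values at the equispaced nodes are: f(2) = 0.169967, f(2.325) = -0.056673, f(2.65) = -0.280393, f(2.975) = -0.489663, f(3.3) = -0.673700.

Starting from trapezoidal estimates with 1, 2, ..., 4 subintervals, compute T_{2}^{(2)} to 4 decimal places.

T_{0}^{(0)} (trapezoid, 1 panel, h=1.3000): -0.327426
T_{1}^{(0)} (trapezoid, 2 panels, h=0.6500): -0.345969
T_{2}^{(0)} (trapezoid, 4 panels, h=0.3250): -0.350544
T_{1}^{(1)} = -0.345969 + (-0.345969 − (-0.327426))/3 = -0.352150
T_{2}^{(1)} = -0.350544 + (-0.350544 − (-0.345969))/3 = -0.352069
T_{2}^{(2)} = -0.352069 + (-0.352069 − (-0.352150))/15 = -0.352064

-0.3521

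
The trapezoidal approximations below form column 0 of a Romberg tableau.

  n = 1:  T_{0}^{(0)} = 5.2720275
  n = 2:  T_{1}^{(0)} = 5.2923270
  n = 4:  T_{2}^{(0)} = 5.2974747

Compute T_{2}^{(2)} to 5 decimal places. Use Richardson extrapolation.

Richardson extrapolation on the trapezoidal column (denominator 4−1=3):
T_{1}^{(1)} = 5.2923270 + (5.2923270 − 5.2720275)/3 = 5.2990935
T_{2}^{(1)} = (4·5.2974747 − 5.2923270) / 3 = 5.2991906
T_{2}^{(2)} = (16·5.2991906 − 5.2990935) / 15 = 5.2991971

5.29920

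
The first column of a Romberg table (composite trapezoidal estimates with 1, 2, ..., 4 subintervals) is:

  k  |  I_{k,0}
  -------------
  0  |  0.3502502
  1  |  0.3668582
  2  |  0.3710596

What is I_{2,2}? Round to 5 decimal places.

Richardson extrapolation on the trapezoidal column (denominator 4−1=3):
I_{1,1} = (4·0.3668582 − 0.3502502) / 3 = 0.3723942
I_{2,1} = (4·0.3710596 − 0.3668582) / 3 = 0.3724601
I_{2,2} = (16·0.3724601 − 0.3723942) / 15 = 0.3724645

0.37246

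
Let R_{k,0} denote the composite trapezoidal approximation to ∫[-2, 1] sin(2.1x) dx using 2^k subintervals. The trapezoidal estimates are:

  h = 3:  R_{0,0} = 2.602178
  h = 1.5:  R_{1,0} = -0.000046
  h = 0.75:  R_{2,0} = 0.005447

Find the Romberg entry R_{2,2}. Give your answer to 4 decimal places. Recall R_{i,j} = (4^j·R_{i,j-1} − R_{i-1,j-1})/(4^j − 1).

0.0656

Richardson extrapolation on the trapezoidal column (denominator 4−1=3):
R_{1,1} = (4·(-0.000046) − 2.602178) / 3 = -0.867454
R_{2,1} = (4·0.005447 − (-0.000046)) / 3 = 0.007278
R_{2,2} = 0.007278 + (0.007278 − (-0.867454))/15 = 0.065593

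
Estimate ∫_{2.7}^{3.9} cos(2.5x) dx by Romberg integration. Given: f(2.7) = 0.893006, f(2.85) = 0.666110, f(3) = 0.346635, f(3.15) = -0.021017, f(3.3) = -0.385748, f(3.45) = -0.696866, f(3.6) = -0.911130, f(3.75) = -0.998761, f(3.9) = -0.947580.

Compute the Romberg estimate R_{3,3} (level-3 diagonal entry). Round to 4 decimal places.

R_{0,0} (trapezoid, 1 panel, h=1.2000): -0.032744
R_{1,0} (trapezoid, 2 panels, h=0.6000): -0.247821
R_{2,0} (trapezoid, 4 panels, h=0.3000): -0.293259
R_{3,0} (trapezoid, 8 panels, h=0.1500): -0.304210
R_{1,1} = -0.247821 + (-0.247821 − (-0.032744))/3 = -0.319513
R_{2,1} = -0.293259 + (-0.293259 − (-0.247821))/3 = -0.308405
R_{3,1} = -0.304210 + (-0.304210 − (-0.293259))/3 = -0.307860
R_{2,2} = -0.308405 + (-0.308405 − (-0.319513))/15 = -0.307664
R_{3,2} = -0.307860 + (-0.307860 − (-0.308405))/15 = -0.307824
R_{3,3} = -0.307824 + (-0.307824 − (-0.307664))/63 = -0.307827

-0.3078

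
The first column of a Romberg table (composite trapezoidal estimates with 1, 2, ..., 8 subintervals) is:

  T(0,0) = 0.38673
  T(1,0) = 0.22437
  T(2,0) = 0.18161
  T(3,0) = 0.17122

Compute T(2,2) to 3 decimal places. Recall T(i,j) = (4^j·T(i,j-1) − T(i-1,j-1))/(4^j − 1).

Richardson extrapolation on the trapezoidal column (denominator 4−1=3):
T(1,1) = 0.22437 + (0.22437 − 0.38673)/3 = 0.17025
T(2,1) = (4·0.18161 − 0.22437) / 3 = 0.16736
T(2,2) = (16·0.16736 − 0.17025) / 15 = 0.16717
(Column j=1 coincides with Simpson's rule on the same nodes.)

0.167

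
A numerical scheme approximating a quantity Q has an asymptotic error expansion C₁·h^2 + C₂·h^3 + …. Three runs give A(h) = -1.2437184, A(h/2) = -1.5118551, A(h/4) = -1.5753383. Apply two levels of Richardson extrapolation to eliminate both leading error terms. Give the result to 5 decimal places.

First eliminate the h^2 term (factor 2^2 = 4):
  B₁ = (4·(-1.5118551) − (-1.2437184))/3 = -1.6012340
  B₂ = (4·(-1.5753383) − (-1.5118551))/3 = -1.5964994
Then eliminate the h^3 term (factor 2^3 = 8):
  (8·(-1.5964994) − (-1.6012340))/7 = -1.5958230

-1.59582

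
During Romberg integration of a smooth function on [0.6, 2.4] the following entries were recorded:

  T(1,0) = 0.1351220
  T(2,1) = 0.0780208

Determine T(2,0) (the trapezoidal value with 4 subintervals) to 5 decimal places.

0.09230

From T(2,1) = (4·T(2,0) − T(1,0))/3, solve for T(2,0):
4·T(2,0) = 3·0.0780208 + 0.1351220 = 0.3691844
T(2,0) = 0.0922961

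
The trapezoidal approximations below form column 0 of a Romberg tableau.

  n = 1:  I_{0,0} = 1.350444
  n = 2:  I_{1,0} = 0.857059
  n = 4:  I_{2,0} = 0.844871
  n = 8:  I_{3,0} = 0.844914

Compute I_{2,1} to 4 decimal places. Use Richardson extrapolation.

0.8408

Richardson extrapolation on the trapezoidal column (denominator 4−1=3):
I_{2,1} = 0.844871 + (0.844871 − 0.857059)/3 = 0.840808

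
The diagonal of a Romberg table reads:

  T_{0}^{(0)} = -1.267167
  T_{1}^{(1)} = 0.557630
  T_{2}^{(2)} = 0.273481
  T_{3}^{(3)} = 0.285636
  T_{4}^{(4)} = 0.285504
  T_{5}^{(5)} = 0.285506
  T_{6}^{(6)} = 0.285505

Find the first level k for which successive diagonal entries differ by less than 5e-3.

|T_{1}^{(1)} − T_{0}^{(0)}| = 1.824797 ≥ 5e-3
|T_{2}^{(2)} − T_{1}^{(1)}| = 0.284149 ≥ 5e-3
|T_{3}^{(3)} − T_{2}^{(2)}| = 0.012155 ≥ 5e-3
|T_{4}^{(4)} − T_{3}^{(3)}| = 0.000132 < 5e-3

k = 4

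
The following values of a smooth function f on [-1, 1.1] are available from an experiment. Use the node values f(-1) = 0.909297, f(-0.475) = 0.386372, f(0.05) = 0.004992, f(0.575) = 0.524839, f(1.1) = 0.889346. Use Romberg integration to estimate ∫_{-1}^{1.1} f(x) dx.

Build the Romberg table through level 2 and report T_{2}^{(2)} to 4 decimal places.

0.9755

T_{0}^{(0)} (trapezoid, 1 panel, h=2.1000): 1.888575
T_{1}^{(0)} (trapezoid, 2 panels, h=1.0500): 0.949529
T_{2}^{(0)} (trapezoid, 4 panels, h=0.5250): 0.953150
T_{1}^{(1)} = 0.949529 + (0.949529 − 1.888575)/3 = 0.636514
T_{2}^{(1)} = 0.953150 + (0.953150 − 0.949529)/3 = 0.954357
T_{2}^{(2)} = 0.954357 + (0.954357 − 0.636514)/15 = 0.975547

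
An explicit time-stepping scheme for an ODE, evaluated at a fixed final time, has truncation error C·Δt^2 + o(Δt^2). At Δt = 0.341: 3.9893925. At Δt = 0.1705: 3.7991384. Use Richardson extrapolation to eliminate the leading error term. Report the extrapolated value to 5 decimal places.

3.73572

Extrapolated value = (4·A(Δt/2) − A(Δt)) / (4 − 1)
= (4·3.7991384 − 3.9893925) / 3
= 11.2071611 / 3 = 3.7357204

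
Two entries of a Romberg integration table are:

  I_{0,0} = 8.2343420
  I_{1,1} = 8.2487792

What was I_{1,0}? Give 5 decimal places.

From I_{1,1} = (4·I_{1,0} − I_{0,0})/3, solve for I_{1,0}:
4·I_{1,0} = 3·8.2487792 + 8.2343420 = 32.9806796
I_{1,0} = 8.2451699

8.24517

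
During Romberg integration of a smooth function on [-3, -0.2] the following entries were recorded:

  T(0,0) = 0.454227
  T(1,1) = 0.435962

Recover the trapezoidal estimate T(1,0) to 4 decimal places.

From T(1,1) = (4·T(1,0) − T(0,0))/3, solve for T(1,0):
4·T(1,0) = 3·0.435962 + 0.454227 = 1.762113
T(1,0) = 0.440528

0.4405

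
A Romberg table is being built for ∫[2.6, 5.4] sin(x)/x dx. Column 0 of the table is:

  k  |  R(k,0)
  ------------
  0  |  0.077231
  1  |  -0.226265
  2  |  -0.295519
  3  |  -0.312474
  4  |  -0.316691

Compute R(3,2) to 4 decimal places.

Richardson extrapolation on the trapezoidal column (denominator 4−1=3):
R(2,1) = -0.295519 + (-0.295519 − (-0.226265))/3 = -0.318604
R(3,1) = -0.312474 + (-0.312474 − (-0.295519))/3 = -0.318126
R(3,2) = -0.318126 + (-0.318126 − (-0.318604))/15 = -0.318094
(Column j=1 coincides with Simpson's rule on the same nodes.)

-0.3181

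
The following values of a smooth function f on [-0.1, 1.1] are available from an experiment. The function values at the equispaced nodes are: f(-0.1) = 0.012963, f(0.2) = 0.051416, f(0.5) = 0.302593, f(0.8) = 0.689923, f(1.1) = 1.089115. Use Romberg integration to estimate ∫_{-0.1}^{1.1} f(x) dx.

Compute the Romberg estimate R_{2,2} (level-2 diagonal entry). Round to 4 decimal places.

R_{0,0} (trapezoid, 1 panel, h=1.2000): 0.661247
R_{1,0} (trapezoid, 2 panels, h=0.6000): 0.512179
R_{2,0} (trapezoid, 4 panels, h=0.3000): 0.478491
R_{1,1} = 0.512179 + (0.512179 − 0.661247)/3 = 0.462490
R_{2,1} = 0.478491 + (0.478491 − 0.512179)/3 = 0.467262
R_{2,2} = 0.467262 + (0.467262 − 0.462490)/15 = 0.467580

0.4676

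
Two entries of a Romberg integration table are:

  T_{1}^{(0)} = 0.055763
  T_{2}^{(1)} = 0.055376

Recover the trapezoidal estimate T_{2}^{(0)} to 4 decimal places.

0.0555

From T_{2}^{(1)} = (4·T_{2}^{(0)} − T_{1}^{(0)})/3, solve for T_{2}^{(0)}:
4·T_{2}^{(0)} = 3·0.055376 + 0.055763 = 0.221891
T_{2}^{(0)} = 0.055473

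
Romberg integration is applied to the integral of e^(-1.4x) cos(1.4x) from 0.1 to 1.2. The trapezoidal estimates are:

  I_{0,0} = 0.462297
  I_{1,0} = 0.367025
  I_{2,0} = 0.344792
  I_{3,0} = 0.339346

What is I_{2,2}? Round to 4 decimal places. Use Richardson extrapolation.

0.3375

Richardson extrapolation on the trapezoidal column (denominator 4−1=3):
I_{1,1} = (4·0.367025 − 0.462297) / 3 = 0.335268
I_{2,1} = (4·0.344792 − 0.367025) / 3 = 0.337381
I_{2,2} = (16·0.337381 − 0.335268) / 15 = 0.337522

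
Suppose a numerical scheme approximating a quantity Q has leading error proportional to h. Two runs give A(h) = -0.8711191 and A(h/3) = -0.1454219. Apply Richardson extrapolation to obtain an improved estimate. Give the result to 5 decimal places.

0.21743

The leading error scales as h; refining by a factor of 3 reduces it by 3^1 = 3.
Extrapolated value = (3·A(h/3) − A(h)) / (3 − 1)
= (3·(-0.1454219) − (-0.8711191)) / 2
= 0.4348534 / 2 = 0.2174267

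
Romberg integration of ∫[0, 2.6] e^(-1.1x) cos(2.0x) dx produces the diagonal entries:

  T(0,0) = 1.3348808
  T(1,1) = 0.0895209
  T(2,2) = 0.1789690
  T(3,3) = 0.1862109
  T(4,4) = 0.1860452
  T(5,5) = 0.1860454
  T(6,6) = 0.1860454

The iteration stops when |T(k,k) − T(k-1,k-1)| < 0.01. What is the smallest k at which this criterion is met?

k = 3

|T(1,1) − T(0,0)| = 1.2453599 ≥ 0.01
|T(2,2) − T(1,1)| = 0.0894481 ≥ 0.01
|T(3,3) − T(2,2)| = 0.0072419 < 0.01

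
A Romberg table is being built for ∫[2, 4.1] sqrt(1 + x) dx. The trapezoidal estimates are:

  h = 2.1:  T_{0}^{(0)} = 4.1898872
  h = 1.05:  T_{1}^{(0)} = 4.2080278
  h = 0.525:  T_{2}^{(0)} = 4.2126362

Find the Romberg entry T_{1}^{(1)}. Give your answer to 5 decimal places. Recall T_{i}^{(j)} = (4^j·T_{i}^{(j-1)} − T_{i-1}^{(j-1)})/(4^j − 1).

Richardson extrapolation on the trapezoidal column (denominator 4−1=3):
T_{1}^{(1)} = 4.2080278 + (4.2080278 − 4.1898872)/3 = 4.2140747

4.21407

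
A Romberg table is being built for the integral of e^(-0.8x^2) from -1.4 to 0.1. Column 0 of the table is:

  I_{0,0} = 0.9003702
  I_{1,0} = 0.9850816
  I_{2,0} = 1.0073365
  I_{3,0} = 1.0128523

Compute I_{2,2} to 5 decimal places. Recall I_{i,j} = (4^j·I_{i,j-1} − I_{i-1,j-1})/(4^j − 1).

1.01485

Richardson extrapolation on the trapezoidal column (denominator 4−1=3):
I_{1,1} = (4·0.9850816 − 0.9003702) / 3 = 1.0133187
I_{2,1} = 1.0073365 + (1.0073365 − 0.9850816)/3 = 1.0147548
I_{2,2} = (16·1.0147548 − 1.0133187) / 15 = 1.0148505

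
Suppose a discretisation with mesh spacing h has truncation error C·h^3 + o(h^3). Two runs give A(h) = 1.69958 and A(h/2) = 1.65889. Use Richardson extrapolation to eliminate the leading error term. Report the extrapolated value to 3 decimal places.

1.653

Extrapolated value = (8·A(h/2) − A(h)) / (8 − 1)
= (8·1.65889 − 1.69958) / 7
= 11.57154 / 7 = 1.65308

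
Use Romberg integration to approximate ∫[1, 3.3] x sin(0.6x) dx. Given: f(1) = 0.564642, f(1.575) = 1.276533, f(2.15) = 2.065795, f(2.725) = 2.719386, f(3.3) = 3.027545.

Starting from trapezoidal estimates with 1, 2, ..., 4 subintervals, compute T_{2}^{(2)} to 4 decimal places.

T_{0}^{(0)} (trapezoid, 1 panel, h=2.3000): 4.131015
T_{1}^{(0)} (trapezoid, 2 panels, h=1.1500): 4.441172
T_{2}^{(0)} (trapezoid, 4 panels, h=0.5750): 4.518239
T_{1}^{(1)} = 4.441172 + (4.441172 − 4.131015)/3 = 4.544558
T_{2}^{(1)} = 4.518239 + (4.518239 − 4.441172)/3 = 4.543928
T_{2}^{(2)} = 4.543928 + (4.543928 − 4.544558)/15 = 4.543886

4.5439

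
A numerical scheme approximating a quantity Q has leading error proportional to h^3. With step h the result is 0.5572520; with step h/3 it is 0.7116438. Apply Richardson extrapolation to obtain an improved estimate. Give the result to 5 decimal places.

0.71758

The leading error scales as h^3; refining by a factor of 3 reduces it by 3^3 = 27.
Extrapolated value = (27·A(h/3) − A(h)) / (27 − 1)
= (27·0.7116438 − 0.5572520) / 26
= 18.6571306 / 26 = 0.7175819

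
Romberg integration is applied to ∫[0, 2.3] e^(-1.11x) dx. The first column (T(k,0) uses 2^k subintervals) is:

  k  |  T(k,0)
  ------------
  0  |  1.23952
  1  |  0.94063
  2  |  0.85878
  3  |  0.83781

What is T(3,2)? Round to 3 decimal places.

T(2,1) = (4·0.85878 − 0.94063) / 3 = 0.83150
T(3,1) = (4·0.83781 − 0.85878) / 3 = 0.83082
T(3,2) = (16·0.83082 − 0.83150) / 15 = 0.83077

0.831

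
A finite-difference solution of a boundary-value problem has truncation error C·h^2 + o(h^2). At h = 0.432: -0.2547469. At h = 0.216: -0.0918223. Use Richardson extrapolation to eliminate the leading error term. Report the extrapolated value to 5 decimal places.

-0.03751

Extrapolated value = (4·A(h/2) − A(h)) / (4 − 1)
= (4·(-0.0918223) − (-0.2547469)) / 3
= -0.1125423 / 3 = -0.0375141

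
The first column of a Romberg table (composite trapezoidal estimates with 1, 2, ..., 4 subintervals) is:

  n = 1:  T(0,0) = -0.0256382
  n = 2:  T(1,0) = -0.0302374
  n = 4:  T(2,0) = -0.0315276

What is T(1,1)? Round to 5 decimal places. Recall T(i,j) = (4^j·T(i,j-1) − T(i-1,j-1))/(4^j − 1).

-0.03177

Richardson extrapolation on the trapezoidal column (denominator 4−1=3):
T(1,1) = -0.0302374 + (-0.0302374 − (-0.0256382))/3 = -0.0317705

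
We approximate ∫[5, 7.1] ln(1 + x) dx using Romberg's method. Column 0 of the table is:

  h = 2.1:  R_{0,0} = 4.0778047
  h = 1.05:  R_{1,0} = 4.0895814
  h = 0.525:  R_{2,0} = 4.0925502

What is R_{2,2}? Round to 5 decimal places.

R_{1,1} = 4.0895814 + (4.0895814 − 4.0778047)/3 = 4.0935070
R_{2,1} = 4.0925502 + (4.0925502 − 4.0895814)/3 = 4.0935398
R_{2,2} = 4.0935398 + (4.0935398 − 4.0935070)/15 = 4.0935420

4.09354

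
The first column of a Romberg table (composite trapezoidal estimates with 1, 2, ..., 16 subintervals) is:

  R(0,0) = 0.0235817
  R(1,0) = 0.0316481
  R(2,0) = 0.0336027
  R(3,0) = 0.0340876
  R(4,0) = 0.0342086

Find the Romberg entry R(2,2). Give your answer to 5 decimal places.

0.03425

Richardson extrapolation on the trapezoidal column (denominator 4−1=3):
R(1,1) = 0.0316481 + (0.0316481 − 0.0235817)/3 = 0.0343369
R(2,1) = 0.0336027 + (0.0336027 − 0.0316481)/3 = 0.0342542
R(2,2) = (16·0.0342542 − 0.0343369) / 15 = 0.0342487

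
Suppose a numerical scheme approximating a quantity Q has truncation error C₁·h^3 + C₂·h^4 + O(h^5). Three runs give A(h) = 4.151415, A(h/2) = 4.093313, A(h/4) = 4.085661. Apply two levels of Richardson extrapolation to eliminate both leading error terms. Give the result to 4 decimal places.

4.0845

First eliminate the h^3 term (factor 2^3 = 8):
  B₁ = (8·4.093313 − 4.151415)/7 = 4.085013
  B₂ = (8·4.085661 − 4.093313)/7 = 4.084568
Then eliminate the h^4 term (factor 2^4 = 16):
  (16·4.084568 − 4.085013)/15 = 4.084538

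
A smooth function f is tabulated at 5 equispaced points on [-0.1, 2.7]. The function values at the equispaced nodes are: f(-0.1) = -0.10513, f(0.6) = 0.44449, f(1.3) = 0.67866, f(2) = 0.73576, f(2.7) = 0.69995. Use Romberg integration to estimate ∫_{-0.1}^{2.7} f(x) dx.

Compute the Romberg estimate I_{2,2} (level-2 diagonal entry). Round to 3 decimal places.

I_{0,0} (trapezoid, 1 panel, h=2.8000): 0.83275
I_{1,0} (trapezoid, 2 panels, h=1.4000): 1.36650
I_{2,0} (trapezoid, 4 panels, h=0.7000): 1.50942
I_{1,1} = 1.36650 + (1.36650 − 0.83275)/3 = 1.54442
I_{2,1} = 1.50942 + (1.50942 − 1.36650)/3 = 1.55706
I_{2,2} = 1.55706 + (1.55706 − 1.54442)/15 = 1.55790

1.558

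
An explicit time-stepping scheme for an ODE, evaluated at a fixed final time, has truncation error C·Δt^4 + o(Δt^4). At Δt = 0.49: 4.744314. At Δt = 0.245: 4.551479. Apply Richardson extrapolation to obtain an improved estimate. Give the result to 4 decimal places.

Extrapolated value = (16·A(Δt/2) − A(Δt)) / (16 − 1)
= (16·4.551479 − 4.744314) / 15
= 68.079350 / 15 = 4.538623

4.5386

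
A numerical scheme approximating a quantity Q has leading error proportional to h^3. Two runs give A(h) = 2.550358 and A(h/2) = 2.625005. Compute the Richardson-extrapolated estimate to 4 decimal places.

Extrapolated value = (8·A(h/2) − A(h)) / (8 − 1)
= (8·2.625005 − 2.550358) / 7
= 18.449682 / 7 = 2.635669

2.6357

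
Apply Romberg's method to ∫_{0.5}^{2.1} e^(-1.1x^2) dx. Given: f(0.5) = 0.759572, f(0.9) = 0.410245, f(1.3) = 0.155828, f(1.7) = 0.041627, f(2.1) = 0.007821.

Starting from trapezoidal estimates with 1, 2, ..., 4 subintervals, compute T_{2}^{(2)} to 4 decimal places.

T_{0}^{(0)} (trapezoid, 1 panel, h=1.6000): 0.613914
T_{1}^{(0)} (trapezoid, 2 panels, h=0.8000): 0.431620
T_{2}^{(0)} (trapezoid, 4 panels, h=0.4000): 0.396559
T_{1}^{(1)} = 0.431620 + (0.431620 − 0.613914)/3 = 0.370855
T_{2}^{(1)} = 0.396559 + (0.396559 − 0.431620)/3 = 0.384872
T_{2}^{(2)} = 0.384872 + (0.384872 − 0.370855)/15 = 0.385806

0.3858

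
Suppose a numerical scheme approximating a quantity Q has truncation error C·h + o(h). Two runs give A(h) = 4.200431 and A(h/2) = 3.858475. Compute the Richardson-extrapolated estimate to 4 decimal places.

3.5165

The leading error scales as h; refining by a factor of 2 reduces it by 2^1 = 2.
Extrapolated value = (2·A(h/2) − A(h)) / (2 − 1)
= (2·3.858475 − 4.200431) / 1
= 3.516519 / 1 = 3.516519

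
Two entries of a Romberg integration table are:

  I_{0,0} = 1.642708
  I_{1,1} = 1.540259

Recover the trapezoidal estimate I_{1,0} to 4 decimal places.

1.5659

From I_{1,1} = (4·I_{1,0} − I_{0,0})/3, solve for I_{1,0}:
4·I_{1,0} = 3·1.540259 + 1.642708 = 6.263485
I_{1,0} = 1.565871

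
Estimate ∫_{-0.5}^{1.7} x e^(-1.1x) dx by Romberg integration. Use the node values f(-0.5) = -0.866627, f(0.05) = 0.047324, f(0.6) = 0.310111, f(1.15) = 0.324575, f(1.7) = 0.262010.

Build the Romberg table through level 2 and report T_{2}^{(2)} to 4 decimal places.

T_{0}^{(0)} (trapezoid, 1 panel, h=2.2000): -0.665079
T_{1}^{(0)} (trapezoid, 2 panels, h=1.1000): 0.008583
T_{2}^{(0)} (trapezoid, 4 panels, h=0.5500): 0.208836
T_{1}^{(1)} = 0.008583 + (0.008583 − (-0.665079))/3 = 0.233137
T_{2}^{(1)} = 0.208836 + (0.208836 − 0.008583)/3 = 0.275587
T_{2}^{(2)} = 0.275587 + (0.275587 − 0.233137)/15 = 0.278417

0.2784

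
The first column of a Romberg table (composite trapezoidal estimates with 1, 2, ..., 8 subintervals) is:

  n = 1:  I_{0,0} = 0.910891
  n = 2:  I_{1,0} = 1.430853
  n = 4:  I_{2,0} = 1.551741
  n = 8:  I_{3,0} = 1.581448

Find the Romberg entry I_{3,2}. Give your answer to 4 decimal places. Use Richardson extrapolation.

1.5913

I_{2,1} = (4·1.551741 − 1.430853) / 3 = 1.592037
I_{3,1} = 1.581448 + (1.581448 − 1.551741)/3 = 1.591350
I_{3,2} = 1.591350 + (1.591350 − 1.592037)/15 = 1.591304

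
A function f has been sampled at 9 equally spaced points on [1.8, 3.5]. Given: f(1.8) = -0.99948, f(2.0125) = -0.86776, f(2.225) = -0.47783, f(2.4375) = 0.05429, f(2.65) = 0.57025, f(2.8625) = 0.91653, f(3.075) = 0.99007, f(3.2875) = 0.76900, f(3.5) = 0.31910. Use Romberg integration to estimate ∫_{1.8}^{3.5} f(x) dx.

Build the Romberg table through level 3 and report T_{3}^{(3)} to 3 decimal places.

T_{0}^{(0)} (trapezoid, 1 panel, h=1.7000): -0.57832
T_{1}^{(0)} (trapezoid, 2 panels, h=0.8500): 0.19555
T_{2}^{(0)} (trapezoid, 4 panels, h=0.4250): 0.31548
T_{3}^{(0)} (trapezoid, 8 panels, h=0.2125): 0.34305
T_{1}^{(1)} = 0.19555 + (0.19555 − (-0.57832))/3 = 0.45351
T_{2}^{(1)} = 0.31548 + (0.31548 − 0.19555)/3 = 0.35546
T_{3}^{(1)} = 0.34305 + (0.34305 − 0.31548)/3 = 0.35224
T_{2}^{(2)} = 0.35546 + (0.35546 − 0.45351)/15 = 0.34892
T_{3}^{(2)} = 0.35224 + (0.35224 − 0.35546)/15 = 0.35203
T_{3}^{(3)} = 0.35203 + (0.35203 − 0.34892)/63 = 0.35208

0.352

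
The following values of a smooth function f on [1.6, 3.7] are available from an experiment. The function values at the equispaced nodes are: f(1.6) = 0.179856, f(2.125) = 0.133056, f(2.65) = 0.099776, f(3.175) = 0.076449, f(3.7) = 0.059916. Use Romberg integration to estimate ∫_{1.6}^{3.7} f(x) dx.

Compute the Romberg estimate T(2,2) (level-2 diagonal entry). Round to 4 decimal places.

0.2235

T(0,0) (trapezoid, 1 panel, h=2.1000): 0.251761
T(1,0) (trapezoid, 2 panels, h=1.0500): 0.230645
T(2,0) (trapezoid, 4 panels, h=0.5250): 0.225313
T(1,1) = 0.230645 + (0.230645 − 0.251761)/3 = 0.223606
T(2,1) = 0.225313 + (0.225313 − 0.230645)/3 = 0.223536
T(2,2) = 0.223536 + (0.223536 − 0.223606)/15 = 0.223531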